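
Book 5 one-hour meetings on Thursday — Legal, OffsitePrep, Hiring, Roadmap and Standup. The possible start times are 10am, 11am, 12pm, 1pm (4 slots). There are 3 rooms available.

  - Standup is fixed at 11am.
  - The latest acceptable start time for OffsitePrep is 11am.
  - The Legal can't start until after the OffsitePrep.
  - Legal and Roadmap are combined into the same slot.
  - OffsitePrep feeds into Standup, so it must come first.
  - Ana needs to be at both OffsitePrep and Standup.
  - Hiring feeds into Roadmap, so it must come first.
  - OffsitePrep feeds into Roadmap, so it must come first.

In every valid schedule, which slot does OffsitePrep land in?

OffsitePrep's window is 10am–11am.
Standup is fixed at 11am, and OffsitePrep can't share a slot with Standup.
So OffsitePrep must be 10am.

10am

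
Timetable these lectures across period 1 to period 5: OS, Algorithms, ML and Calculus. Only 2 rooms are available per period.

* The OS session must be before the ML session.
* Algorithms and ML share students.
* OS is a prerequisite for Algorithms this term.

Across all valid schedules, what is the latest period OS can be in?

Downstream work caps OS at period 4.
OS at period 3 is achievable: ML in period 5; Calculus in period 1; OS in period 3; Algorithms in period 4.
Nothing later works — the conflict and capacity constraints rule out every period after period 3.

period 3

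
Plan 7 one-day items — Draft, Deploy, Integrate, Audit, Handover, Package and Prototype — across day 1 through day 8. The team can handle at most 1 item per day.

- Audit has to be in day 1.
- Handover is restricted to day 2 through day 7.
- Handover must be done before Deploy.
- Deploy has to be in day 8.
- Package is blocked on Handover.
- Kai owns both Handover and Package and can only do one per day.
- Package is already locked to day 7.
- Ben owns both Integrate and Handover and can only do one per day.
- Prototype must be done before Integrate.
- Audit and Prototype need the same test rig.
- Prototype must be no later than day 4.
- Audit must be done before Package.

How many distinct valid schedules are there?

54

Splitting on Draft: it can be day 2 (10), day 3 (10), day 4 (10), day 5 (12), day 6 (12). Listing each branch's schedules as (Deploy, Integrate, Audit, Handover, Package, Prototype) by day number:
Draft=day 2: (8,4,1,5,7,3) (8,4,1,6,7,3) (8,5,1,3,7,4) (8,5,1,4,7,3) (8,5,1,6,7,3) (8,5,1,6,7,4) (8,6,1,3,7,4) (8,6,1,4,7,3) (8,6,1,5,7,3) (8,6,1,5,7,4) — 10.
Draft=day 3: (8,4,1,5,7,2) (8,4,1,6,7,2) (8,5,1,2,7,4) (8,5,1,4,7,2) (8,5,1,6,7,2) (8,5,1,6,7,4) (8,6,1,2,7,4) (8,6,1,4,7,2) (8,6,1,5,7,2) (8,6,1,5,7,4) — 10.
Draft=day 4: (8,3,1,5,7,2) (8,3,1,6,7,2) (8,5,1,2,7,3) (8,5,1,3,7,2) (8,5,1,6,7,2) (8,5,1,6,7,3) (8,6,1,2,7,3) (8,6,1,3,7,2) (8,6,1,5,7,2) (8,6,1,5,7,3) — 10.
Draft=day 5: (8,3,1,4,7,2) (8,3,1,6,7,2) (8,4,1,2,7,3) (8,4,1,3,7,2) (8,4,1,6,7,2) (8,4,1,6,7,3) (8,6,1,2,7,3) (8,6,1,2,7,4) (8,6,1,3,7,2) (8,6,1,3,7,4) (8,6,1,4,7,2) (8,6,1,4,7,3) — 12.
Draft=day 6: (8,3,1,4,7,2) (8,3,1,5,7,2) (8,4,1,2,7,3) (8,4,1,3,7,2) (8,4,1,5,7,2) (8,4,1,5,7,3) (8,5,1,2,7,3) (8,5,1,2,7,4) (8,5,1,3,7,2) (8,5,1,3,7,4) (8,5,1,4,7,2) (8,5,1,4,7,3) — 12.
Summing: 10 + 10 + 10 + 12 + 12 = 54.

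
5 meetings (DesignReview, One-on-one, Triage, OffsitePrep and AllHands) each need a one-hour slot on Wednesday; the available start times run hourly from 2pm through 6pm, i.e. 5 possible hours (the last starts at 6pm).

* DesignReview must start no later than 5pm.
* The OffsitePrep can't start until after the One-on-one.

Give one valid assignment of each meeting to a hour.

AllHands in 2pm, Triage in 2pm, DesignReview in 2pm, One-on-one in 2pm, OffsitePrep in 3pm

Checking: One-on-one(2pm) before OffsitePrep(3pm); DesignReview=2pm in [2pm,5pm].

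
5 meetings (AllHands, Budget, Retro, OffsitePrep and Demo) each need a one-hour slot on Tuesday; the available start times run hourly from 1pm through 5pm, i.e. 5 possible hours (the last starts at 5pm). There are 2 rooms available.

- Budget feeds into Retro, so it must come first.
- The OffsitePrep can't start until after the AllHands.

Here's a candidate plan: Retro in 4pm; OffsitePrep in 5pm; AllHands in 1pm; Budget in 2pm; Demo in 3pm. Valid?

Yes, all constraints hold

The OffsitePrep can't start until after the AllHands — holds.
There are 2 rooms available — holds.
Budget feeds into Retro, so it must come first — holds.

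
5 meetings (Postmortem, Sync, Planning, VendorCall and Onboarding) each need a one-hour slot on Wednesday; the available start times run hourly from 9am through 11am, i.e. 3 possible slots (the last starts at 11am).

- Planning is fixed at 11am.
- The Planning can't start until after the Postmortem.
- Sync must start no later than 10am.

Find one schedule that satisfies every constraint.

Planning -> 11am, Sync -> 9am, Postmortem -> 9am, Onboarding -> 9am, VendorCall -> 9am

Checking: Postmortem(9am) before Planning(11am); Planning=11am in [11am,11am]; Sync=9am in [9am,10am].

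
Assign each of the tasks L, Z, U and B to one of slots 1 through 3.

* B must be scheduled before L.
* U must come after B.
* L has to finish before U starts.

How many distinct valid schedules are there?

3

Enumerating: B -> 1, Z -> 1, L -> 2, U -> 3 | B=1; L=2; Z=2; U=3 | L=2; B=1; U=3; Z=3.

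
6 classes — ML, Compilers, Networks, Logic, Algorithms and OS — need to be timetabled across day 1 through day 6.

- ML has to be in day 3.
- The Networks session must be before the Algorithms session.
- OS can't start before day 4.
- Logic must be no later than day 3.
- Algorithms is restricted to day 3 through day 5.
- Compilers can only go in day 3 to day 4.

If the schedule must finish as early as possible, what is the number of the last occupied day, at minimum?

4

The precedence chain requires at least 2 distinct days.
OS can't be placed before day 4, so the schedule must run through at least day 4.
4 works (last occupied day: day 4): for example Networks=day 1, OS=day 4, Algorithms=day 3, Logic=day 1, Compilers=day 3, ML=day 3.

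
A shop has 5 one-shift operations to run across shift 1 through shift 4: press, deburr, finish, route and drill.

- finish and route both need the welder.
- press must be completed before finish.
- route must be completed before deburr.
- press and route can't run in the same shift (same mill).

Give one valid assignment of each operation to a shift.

drill=shift 1; deburr=shift 3; route=shift 2; press=shift 1; finish=shift 3

Checking: route(shift 2) before deburr(shift 3); press(shift 1) before finish(shift 3); press(shift 1) != route(shift 2); finish(shift 3) != route(shift 2).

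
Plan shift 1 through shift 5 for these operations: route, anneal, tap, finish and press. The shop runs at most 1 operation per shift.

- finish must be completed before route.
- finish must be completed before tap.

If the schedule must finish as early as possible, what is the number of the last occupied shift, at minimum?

The precedence chain requires at least 2 distinct shifts.
With at most 1 per shift and 5 operations, at least 5 shifts are needed.
5 works (last occupied shift: shift 5): for example press=shift 5, finish=shift 1, tap=shift 3, route=shift 2, anneal=shift 4.

shift 5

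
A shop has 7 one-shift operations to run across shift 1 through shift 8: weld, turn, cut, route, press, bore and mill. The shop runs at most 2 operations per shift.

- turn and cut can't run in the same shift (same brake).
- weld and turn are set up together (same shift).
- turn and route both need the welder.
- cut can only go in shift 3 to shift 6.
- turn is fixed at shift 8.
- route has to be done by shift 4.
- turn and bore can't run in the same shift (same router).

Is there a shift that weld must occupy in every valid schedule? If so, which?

shift 8

Weld must be in the same shift as turn, which can't be before shift 8, so weld is at least shift 8.
So weld is pinned to shift 8.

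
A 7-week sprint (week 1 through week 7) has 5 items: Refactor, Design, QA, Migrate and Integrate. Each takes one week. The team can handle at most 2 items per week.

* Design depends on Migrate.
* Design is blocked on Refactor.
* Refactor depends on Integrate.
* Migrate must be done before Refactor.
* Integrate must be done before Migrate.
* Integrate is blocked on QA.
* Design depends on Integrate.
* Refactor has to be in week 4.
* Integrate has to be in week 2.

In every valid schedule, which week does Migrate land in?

week 3

Integrate is fixed at week 2 and must come before Migrate, so Migrate is at least week 3.
Refactor is fixed at week 4 and must come after Migrate, so Migrate is at most week 3.
So Migrate must be week 3.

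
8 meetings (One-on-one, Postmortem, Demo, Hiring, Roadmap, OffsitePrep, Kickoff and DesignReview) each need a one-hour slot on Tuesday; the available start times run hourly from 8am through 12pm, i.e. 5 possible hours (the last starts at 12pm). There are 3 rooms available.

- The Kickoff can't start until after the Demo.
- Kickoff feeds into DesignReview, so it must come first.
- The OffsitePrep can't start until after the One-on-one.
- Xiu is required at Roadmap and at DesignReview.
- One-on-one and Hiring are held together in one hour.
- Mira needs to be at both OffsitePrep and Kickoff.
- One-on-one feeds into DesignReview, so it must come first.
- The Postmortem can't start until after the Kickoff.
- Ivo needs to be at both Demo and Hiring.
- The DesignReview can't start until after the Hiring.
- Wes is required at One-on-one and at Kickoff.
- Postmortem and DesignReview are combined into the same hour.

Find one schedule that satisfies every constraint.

Demo in 8am; Kickoff in 9am; Postmortem in 11am; DesignReview in 11am; OffsitePrep in 11am; Hiring in 10am; One-on-one in 10am; Roadmap in 8am

Checking: One-on-one(10am) before OffsitePrep(11am); One-on-one(10am) before DesignReview(11am); Kickoff(9am) before Postmortem(11am); Kickoff(9am) before DesignReview(11am); Hiring(10am) before DesignReview(11am); Demo(8am) before Kickoff(9am); Roadmap(8am) != DesignReview(11am); Demo(8am) != Hiring(10am); OffsitePrep(11am) != Kickoff(9am); One-on-one(10am) != Kickoff(9am); One-on-one = Hiring = 10am; Postmortem = DesignReview = 11am; max 3 per hour (cap 3).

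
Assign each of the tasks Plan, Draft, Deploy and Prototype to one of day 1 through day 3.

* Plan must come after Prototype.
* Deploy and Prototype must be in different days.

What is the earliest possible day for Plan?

day 2

Precedence pushes Plan to at least day 2.
Plan at day 2 is achievable: Draft in day 1, Deploy in day 2, Prototype in day 1, Plan in day 2.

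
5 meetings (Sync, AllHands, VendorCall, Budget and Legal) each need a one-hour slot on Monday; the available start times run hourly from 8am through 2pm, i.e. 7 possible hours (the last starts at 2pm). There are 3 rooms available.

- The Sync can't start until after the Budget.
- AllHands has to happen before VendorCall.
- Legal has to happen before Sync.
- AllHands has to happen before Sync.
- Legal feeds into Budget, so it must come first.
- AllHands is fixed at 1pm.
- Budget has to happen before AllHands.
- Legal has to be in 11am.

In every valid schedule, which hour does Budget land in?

12pm

Legal is fixed at 11am and must come before Budget, so Budget is at least 12pm.
AllHands is fixed at 1pm and must come after Budget, so Budget is at most 12pm.
So Budget must be 12pm.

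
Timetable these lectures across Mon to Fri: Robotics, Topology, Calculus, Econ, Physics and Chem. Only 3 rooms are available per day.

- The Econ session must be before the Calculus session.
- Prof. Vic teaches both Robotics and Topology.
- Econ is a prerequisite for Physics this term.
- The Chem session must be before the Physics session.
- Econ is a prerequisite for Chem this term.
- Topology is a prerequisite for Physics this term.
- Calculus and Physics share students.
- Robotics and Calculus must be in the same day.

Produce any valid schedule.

Robotics in Tue, Calculus in Tue, Physics in Wed, Topology in Mon, Chem in Tue, Econ in Mon

Checking: Topology(Mon) before Physics(Wed); Chem(Tue) before Physics(Wed); Econ(Mon) before Physics(Wed); Econ(Mon) before Chem(Tue); Econ(Mon) before Calculus(Tue); Robotics(Tue) != Topology(Mon); Calculus(Tue) != Physics(Wed); Robotics = Calculus = Tue; max 3 per day (cap 3).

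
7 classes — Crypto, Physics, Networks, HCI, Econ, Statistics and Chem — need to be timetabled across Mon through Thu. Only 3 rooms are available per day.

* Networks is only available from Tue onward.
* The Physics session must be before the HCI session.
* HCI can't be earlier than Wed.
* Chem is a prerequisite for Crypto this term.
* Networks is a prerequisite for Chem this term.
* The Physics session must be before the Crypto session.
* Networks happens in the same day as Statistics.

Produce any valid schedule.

Econ=Mon, Statistics=Tue, HCI=Wed, Crypto=Thu, Networks=Tue, Physics=Mon, Chem=Wed

Checking: Networks(Tue) before Chem(Wed); Chem(Wed) before Crypto(Thu); Physics(Mon) before HCI(Wed); Physics(Mon) before Crypto(Thu); Networks = Statistics = Tue; Networks=Tue in [Tue,Thu]; HCI=Wed in [Wed,Thu]; max 2 per day (cap 3).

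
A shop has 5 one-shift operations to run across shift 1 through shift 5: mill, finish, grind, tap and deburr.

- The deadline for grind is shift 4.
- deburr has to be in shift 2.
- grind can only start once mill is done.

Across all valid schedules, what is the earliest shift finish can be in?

finish at shift 1 is achievable: tap -> shift 1; deburr -> shift 2; grind -> shift 2; mill -> shift 1; finish -> shift 1.

shift 1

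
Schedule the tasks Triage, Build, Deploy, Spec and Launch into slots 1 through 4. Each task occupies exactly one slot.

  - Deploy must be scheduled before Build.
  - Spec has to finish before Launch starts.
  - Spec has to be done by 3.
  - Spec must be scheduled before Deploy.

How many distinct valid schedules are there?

44

Splitting on Triage: it can be 1 (11), 2 (11), 3 (11), 4 (11). Listing each branch's schedules as (Build, Deploy, Spec, Launch):
Triage=1: (3,2,1,2) (3,2,1,3) (3,2,1,4) (4,2,1,2) (4,2,1,3) (4,2,1,4) (4,3,1,2) (4,3,1,3) (4,3,1,4) (4,3,2,3) (4,3,2,4) — 11.
Triage=2: (3,2,1,2) (3,2,1,3) (3,2,1,4) (4,2,1,2) (4,2,1,3) (4,2,1,4) (4,3,1,2) (4,3,1,3) (4,3,1,4) (4,3,2,3) (4,3,2,4) — 11.
Triage=3: (3,2,1,2) (3,2,1,3) (3,2,1,4) (4,2,1,2) (4,2,1,3) (4,2,1,4) (4,3,1,2) (4,3,1,3) (4,3,1,4) (4,3,2,3) (4,3,2,4) — 11.
Triage=4: (3,2,1,2) (3,2,1,3) (3,2,1,4) (4,2,1,2) (4,2,1,3) (4,2,1,4) (4,3,1,2) (4,3,1,3) (4,3,1,4) (4,3,2,3) (4,3,2,4) — 11.
Summing: 11 + 11 + 11 + 11 = 44.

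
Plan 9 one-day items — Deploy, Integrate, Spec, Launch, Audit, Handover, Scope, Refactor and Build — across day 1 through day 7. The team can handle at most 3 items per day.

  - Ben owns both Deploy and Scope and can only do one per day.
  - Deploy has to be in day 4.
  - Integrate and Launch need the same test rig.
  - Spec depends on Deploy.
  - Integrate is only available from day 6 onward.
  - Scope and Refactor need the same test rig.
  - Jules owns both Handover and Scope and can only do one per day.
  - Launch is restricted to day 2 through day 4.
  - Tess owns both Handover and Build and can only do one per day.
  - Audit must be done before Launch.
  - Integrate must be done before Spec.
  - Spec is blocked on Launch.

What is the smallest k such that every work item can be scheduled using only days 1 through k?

The precedence chain requires at least 3 distinct days.
With at most 3 per day and 9 work items, at least 3 days are needed.
Propagating the time windows through the other constraints, Spec can't land before day 7, so the schedule must run through at least day 7.
7 works (last occupied day: day 7): for example Audit=day 1; Refactor=day 1; Integrate=day 6; Build=day 2; Handover=day 1; Spec=day 7; Deploy=day 4; Launch=day 2; Scope=day 2.

7 days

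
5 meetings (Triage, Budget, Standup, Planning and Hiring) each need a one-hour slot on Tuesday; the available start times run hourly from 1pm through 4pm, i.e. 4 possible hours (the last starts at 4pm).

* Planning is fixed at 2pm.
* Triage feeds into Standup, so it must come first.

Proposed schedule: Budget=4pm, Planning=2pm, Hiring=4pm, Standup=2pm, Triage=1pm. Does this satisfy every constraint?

Yes

Triage feeds into Standup, so it must come first — holds.
Planning is fixed at 2pm — holds.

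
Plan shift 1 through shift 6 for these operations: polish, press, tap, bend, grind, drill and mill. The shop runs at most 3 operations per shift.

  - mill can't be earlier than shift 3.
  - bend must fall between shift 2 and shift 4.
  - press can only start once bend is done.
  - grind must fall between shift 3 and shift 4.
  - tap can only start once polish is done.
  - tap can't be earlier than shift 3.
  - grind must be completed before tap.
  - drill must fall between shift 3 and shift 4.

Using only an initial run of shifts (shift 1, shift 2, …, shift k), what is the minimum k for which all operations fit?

4

The precedence chain requires at least 2 distinct shifts.
With at most 3 per shift and 7 operations, at least 3 shifts are needed.
Propagating the time windows through the other constraints, tap can't land before shift 4, so the schedule must run through at least shift 4.
4 works (last occupied shift: shift 4): for example drill in shift 3; mill in shift 3; tap in shift 4; press in shift 4; grind in shift 3; bend in shift 2; polish in shift 1.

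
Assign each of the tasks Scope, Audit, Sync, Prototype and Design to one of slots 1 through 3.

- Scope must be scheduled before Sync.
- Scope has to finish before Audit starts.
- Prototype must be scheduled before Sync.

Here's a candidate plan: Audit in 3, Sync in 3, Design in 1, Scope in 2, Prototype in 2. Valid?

Prototype must be scheduled before Sync — holds.
Scope has to finish before Audit starts — holds.
Scope must be scheduled before Sync — holds.

Valid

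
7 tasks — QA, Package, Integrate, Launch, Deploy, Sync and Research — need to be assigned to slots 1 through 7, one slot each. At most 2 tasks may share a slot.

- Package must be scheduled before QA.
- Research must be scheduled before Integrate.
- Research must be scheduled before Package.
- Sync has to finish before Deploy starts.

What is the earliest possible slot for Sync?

1

Downstream work caps Sync at 6.
Sync at 1 is achievable: QA in 3, Research in 1, Package in 2, Sync in 1, Integrate in 2, Deploy in 3, Launch in 4.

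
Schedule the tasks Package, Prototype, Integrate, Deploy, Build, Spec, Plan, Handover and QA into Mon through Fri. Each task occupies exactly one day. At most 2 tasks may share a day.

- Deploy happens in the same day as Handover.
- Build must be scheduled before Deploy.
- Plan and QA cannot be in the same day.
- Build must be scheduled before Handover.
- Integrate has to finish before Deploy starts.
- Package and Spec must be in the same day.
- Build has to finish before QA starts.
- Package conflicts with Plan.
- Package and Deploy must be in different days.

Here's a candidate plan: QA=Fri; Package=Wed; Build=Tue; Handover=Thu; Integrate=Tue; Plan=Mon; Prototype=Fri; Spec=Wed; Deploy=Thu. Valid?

Integrate has to finish before Deploy starts — holds.
Build must be scheduled before Deploy — holds.
Package and Spec must be in the same day — holds.
Package conflicts with Plan — holds.
At most 2 tasks may share a day — holds.
Package and Deploy must be in different days — holds.
Deploy happens in the same day as Handover — holds.
Plan and QA cannot be in the same day — holds.
Build has to finish before QA starts — holds.
Build must be scheduled before Handover — holds.

Yes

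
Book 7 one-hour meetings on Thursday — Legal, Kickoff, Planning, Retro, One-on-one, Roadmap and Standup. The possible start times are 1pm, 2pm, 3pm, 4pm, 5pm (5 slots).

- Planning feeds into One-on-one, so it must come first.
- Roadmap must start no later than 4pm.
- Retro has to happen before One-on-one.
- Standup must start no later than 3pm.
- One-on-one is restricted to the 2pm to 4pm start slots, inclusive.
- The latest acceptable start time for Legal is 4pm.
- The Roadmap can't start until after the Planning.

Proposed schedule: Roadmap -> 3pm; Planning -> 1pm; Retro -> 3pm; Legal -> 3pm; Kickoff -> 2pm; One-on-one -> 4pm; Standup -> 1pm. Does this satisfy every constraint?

The Roadmap can't start until after the Planning — holds.
The latest acceptable start time for Legal is 4pm — holds.
Retro has to happen before One-on-one — holds.
Standup must start no later than 3pm — holds.
Roadmap must start no later than 4pm — holds.
One-on-one is restricted to the 2pm to 4pm start slots, inclusive — holds.
Planning feeds into One-on-one, so it must come first — holds.

Valid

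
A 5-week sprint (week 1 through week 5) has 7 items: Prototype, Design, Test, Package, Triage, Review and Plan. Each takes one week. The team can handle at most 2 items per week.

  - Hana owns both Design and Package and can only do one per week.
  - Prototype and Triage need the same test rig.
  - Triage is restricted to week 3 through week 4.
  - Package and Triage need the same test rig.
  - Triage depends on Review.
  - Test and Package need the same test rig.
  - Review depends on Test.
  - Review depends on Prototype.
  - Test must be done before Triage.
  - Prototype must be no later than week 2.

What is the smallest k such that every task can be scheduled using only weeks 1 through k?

4 weeks

The precedence chain requires at least 3 distinct weeks.
With at most 2 per week and 7 tasks, at least 4 weeks are needed.
4 works (last occupied week: week 4): for example Prototype=week 1; Triage=week 3; Plan=week 3; Test=week 1; Review=week 2; Design=week 2; Package=week 4.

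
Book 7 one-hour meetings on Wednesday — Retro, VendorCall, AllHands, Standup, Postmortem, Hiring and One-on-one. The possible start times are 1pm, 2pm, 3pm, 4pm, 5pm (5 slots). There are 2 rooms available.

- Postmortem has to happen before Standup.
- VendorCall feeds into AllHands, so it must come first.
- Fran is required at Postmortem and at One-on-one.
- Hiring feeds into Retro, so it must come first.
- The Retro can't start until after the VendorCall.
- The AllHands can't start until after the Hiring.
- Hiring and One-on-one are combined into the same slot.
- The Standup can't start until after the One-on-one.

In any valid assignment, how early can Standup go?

Precedence pushes Standup to at least 2pm.
Standup at 3pm is achievable: VendorCall=1pm; Postmortem=1pm; Standup=3pm; Retro=3pm; AllHands=4pm; Hiring=2pm; One-on-one=2pm.
Nothing earlier works — the conflict and capacity constraints rule out every slot before 3pm.

3pm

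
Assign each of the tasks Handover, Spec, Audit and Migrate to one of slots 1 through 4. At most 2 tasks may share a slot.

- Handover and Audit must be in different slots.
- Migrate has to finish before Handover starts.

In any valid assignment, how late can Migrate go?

3

Downstream work caps Migrate at 3.
Migrate at 3 is achievable: Handover in 4; Migrate in 3; Audit in 1; Spec in 1.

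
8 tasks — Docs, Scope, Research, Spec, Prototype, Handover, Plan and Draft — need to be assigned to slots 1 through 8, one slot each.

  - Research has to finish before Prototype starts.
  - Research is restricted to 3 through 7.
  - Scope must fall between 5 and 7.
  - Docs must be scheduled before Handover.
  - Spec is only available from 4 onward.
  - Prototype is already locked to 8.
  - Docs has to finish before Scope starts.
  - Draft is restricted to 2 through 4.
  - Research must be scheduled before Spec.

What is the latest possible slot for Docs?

Downstream work caps Docs at 6.
Docs at 6 is achievable: Handover in 7; Draft in 2; Prototype in 8; Spec in 4; Docs in 6; Plan in 1; Scope in 7; Research in 3.

6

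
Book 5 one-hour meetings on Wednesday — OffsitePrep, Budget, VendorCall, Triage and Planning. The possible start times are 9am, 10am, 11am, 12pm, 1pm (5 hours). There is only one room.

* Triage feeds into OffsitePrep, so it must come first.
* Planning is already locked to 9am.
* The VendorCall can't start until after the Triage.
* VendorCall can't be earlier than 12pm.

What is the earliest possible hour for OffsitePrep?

Precedence pushes OffsitePrep to at least 10am.
OffsitePrep at 11am is achievable: Planning -> 9am; OffsitePrep -> 11am; VendorCall -> 12pm; Budget -> 1pm; Triage -> 10am.
Nothing earlier works — the capacity limit rule out every hour before 11am.

11am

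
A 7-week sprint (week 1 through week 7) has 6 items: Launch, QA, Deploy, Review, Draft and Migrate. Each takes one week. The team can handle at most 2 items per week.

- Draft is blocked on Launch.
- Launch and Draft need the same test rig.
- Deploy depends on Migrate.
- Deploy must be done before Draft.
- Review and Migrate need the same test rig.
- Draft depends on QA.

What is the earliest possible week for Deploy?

Precedence pushes Deploy to at least week 2; downstream work caps Deploy at week 6.
Deploy at week 2 is achievable: Migrate -> week 1; Launch -> week 1; Deploy -> week 2; Review -> week 3; Draft -> week 3; QA -> week 2.

week 2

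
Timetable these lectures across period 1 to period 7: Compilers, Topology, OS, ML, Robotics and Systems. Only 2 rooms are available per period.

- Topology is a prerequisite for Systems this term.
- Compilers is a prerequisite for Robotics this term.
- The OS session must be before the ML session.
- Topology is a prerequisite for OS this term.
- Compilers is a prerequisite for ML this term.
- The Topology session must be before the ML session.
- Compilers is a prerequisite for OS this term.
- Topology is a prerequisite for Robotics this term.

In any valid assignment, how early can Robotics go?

Precedence pushes Robotics to at least period 2.
Robotics at period 2 is achievable: ML -> period 3; Topology -> period 1; Robotics -> period 2; OS -> period 2; Compilers -> period 1; Systems -> period 3.

period 2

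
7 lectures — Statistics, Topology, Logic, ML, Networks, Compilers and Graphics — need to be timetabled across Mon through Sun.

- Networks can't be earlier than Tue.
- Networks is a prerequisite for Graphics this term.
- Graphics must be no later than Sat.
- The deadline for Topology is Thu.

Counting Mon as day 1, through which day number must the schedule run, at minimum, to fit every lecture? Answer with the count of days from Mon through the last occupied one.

3

The precedence chain requires at least 2 distinct days.
Propagating the time windows through the other constraints, Graphics can't land before Wed — that is day 3 counting from Mon — so the schedule must run through at least 3 days.
3 works (last occupied day: Wed): for example Compilers=Mon, Networks=Tue, Topology=Mon, Logic=Mon, Graphics=Wed, ML=Mon, Statistics=Mon.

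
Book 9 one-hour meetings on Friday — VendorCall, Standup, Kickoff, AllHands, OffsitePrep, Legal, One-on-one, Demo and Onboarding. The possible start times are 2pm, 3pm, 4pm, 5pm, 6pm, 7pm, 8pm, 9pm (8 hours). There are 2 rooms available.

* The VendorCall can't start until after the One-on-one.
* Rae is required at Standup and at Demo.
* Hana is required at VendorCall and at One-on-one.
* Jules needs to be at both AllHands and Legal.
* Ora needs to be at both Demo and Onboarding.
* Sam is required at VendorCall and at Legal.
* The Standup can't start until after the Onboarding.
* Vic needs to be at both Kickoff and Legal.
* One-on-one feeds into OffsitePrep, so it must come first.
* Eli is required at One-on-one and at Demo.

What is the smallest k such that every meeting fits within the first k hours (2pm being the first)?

The precedence chain requires at least 2 distinct hours.
With at most 2 per hour and 9 meetings, at least 5 hours are needed.
5 works (last occupied hour: 6pm): for example VendorCall in 3pm, OffsitePrep in 4pm, Standup in 3pm, AllHands in 5pm, One-on-one in 2pm, Kickoff in 4pm, Legal in 6pm, Onboarding in 2pm, Demo in 5pm.

5 hours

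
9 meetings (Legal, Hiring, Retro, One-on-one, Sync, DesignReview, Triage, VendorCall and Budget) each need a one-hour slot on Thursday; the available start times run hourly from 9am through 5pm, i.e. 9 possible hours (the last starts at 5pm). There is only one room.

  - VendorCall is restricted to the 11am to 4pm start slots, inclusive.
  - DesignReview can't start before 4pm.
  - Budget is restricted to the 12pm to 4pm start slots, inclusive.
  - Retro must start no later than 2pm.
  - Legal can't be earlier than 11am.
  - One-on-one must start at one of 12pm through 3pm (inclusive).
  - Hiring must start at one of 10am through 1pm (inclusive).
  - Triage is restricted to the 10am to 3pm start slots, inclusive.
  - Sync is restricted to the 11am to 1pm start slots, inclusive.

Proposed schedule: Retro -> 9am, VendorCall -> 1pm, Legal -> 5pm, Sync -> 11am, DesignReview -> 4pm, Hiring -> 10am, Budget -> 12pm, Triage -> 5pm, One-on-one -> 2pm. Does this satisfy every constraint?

Hiring must start at one of 10am through 1pm (inclusive) — holds.
DesignReview can't start before 4pm — holds.
Sync is restricted to the 11am to 1pm start slots, inclusive — holds.
Triage is restricted to the 10am to 3pm start slots, inclusive — violated.
Budget is restricted to the 12pm to 4pm start slots, inclusive — holds.
Retro must start no later than 2pm — holds.
One-on-one must start at one of 12pm through 3pm (inclusive) — holds.
VendorCall is restricted to the 11am to 4pm start slots, inclusive — holds.
There is only one room — violated.
Legal can't be earlier than 11am — holds.

No. Triage is restricted to the 10am to 3pm start slots, inclusive is not satisfied.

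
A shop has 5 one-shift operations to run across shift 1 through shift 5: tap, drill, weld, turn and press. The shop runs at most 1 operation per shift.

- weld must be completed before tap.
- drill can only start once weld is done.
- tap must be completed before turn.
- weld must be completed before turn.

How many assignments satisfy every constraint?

Splitting on tap: it can be shift 2 (6), shift 3 (6), shift 4 (3). Listing each branch's schedules as (drill, weld, turn, press) by shift number:
tap=shift 2: (3,1,4,5) (3,1,5,4) (4,1,3,5) (4,1,5,3) (5,1,3,4) (5,1,4,3) — 6.
tap=shift 3: (2,1,4,5) (2,1,5,4) (4,1,5,2) (4,2,5,1) (5,1,4,2) (5,2,4,1) — 6.
tap=shift 4: (2,1,5,3) (3,1,5,2) (3,2,5,1) — 3.
Summing: 6 + 6 + 3 = 15.

15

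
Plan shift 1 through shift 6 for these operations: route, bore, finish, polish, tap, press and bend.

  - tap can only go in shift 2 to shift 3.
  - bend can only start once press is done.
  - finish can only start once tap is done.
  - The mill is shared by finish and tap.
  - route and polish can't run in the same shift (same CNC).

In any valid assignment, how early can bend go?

shift 2

Precedence pushes bend to at least shift 2.
bend at shift 2 is achievable: finish=shift 3; bore=shift 1; press=shift 1; tap=shift 2; bend=shift 2; route=shift 1; polish=shift 2.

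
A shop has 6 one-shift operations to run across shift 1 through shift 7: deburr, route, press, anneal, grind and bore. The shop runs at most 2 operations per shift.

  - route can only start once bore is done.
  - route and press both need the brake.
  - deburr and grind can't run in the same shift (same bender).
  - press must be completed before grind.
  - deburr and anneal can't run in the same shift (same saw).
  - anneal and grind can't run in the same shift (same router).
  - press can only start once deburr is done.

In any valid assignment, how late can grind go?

shift 7

Precedence pushes grind to at least shift 3.
grind at shift 7 is achievable: grind -> shift 7, bore -> shift 1, press -> shift 2, deburr -> shift 1, anneal -> shift 2, route -> shift 3.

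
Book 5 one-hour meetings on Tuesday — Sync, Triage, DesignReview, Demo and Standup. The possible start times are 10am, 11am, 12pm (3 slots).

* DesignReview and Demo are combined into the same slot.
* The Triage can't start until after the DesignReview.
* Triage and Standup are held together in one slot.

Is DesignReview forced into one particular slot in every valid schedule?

No

DesignReview can be 10am (e.g. Demo=10am; Triage=11am; Standup=11am; Sync=10am; DesignReview=10am) or 11am (e.g. Demo -> 11am; DesignReview -> 11am; Standup -> 12pm; Triage -> 12pm; Sync -> 10am).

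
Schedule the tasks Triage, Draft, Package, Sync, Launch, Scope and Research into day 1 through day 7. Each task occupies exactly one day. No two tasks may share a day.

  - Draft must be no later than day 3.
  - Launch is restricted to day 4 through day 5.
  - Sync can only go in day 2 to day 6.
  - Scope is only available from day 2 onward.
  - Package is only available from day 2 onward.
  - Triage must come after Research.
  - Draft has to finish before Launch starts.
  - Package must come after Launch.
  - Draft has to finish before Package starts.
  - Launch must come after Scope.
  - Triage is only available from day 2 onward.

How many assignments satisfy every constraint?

49

Splitting on Draft: it can be day 1 (29), day 2 (10), day 3 (10). Listing each branch's schedules as (Triage, Package, Sync, Launch, Scope, Research) by day number:
Draft=day 1: (3,7,6,5,4,2) (4,7,6,5,2,3) (4,7,6,5,3,2) (5,7,6,4,2,3) (5,7,6,4,3,2) (6,7,2,4,3,5) (6,7,2,5,3,4) (6,7,2,5,4,3) (6,7,3,4,2,5) (6,7,3,5,2,4) (6,7,3,5,4,2) (6,7,4,5,2,3) (6,7,4,5,3,2) (6,7,5,4,2,3) (6,7,5,4,3,2) (7,5,2,4,3,6) (7,5,3,4,2,6) (7,5,6,4,2,3) (7,5,6,4,3,2) (7,6,2,4,3,5) (7,6,2,5,3,4) (7,6,2,5,4,3) (7,6,3,4,2,5) (7,6,3,5,2,4) (7,6,3,5,4,2) (7,6,4,5,2,3) (7,6,4,5,3,2) (7,6,5,4,2,3) (7,6,5,4,3,2) — 29.
Draft=day 2: (3,7,6,5,4,1) (4,7,6,5,3,1) (5,7,6,4,3,1) (6,7,3,5,4,1) (6,7,4,5,3,1) (6,7,5,4,3,1) (7,5,6,4,3,1) (7,6,3,5,4,1) (7,6,4,5,3,1) (7,6,5,4,3,1) — 10.
Draft=day 3: (2,7,6,5,4,1) (4,7,6,5,2,1) (5,7,6,4,2,1) (6,7,2,5,4,1) (6,7,4,5,2,1) (6,7,5,4,2,1) (7,5,6,4,2,1) (7,6,2,5,4,1) (7,6,4,5,2,1) (7,6,5,4,2,1) — 10.
Summing: 29 + 10 + 10 = 49.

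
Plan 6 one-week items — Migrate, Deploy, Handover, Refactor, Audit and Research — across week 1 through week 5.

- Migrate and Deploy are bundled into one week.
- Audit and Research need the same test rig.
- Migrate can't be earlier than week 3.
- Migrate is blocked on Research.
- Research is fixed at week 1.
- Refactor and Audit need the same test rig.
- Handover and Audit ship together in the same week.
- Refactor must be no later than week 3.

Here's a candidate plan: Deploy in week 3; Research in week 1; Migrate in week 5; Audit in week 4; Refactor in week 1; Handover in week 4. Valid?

Audit and Research need the same test rig — holds.
Refactor must be no later than week 3 — holds.
Refactor and Audit need the same test rig — holds.
Handover and Audit ship together in the same week — holds.
Migrate can't be earlier than week 3 — holds.
Migrate is blocked on Research — holds.
Migrate and Deploy are bundled into one week — violated.
Research is fixed at week 1 — holds.

No. Migrate and Deploy are bundled into one week is not satisfied.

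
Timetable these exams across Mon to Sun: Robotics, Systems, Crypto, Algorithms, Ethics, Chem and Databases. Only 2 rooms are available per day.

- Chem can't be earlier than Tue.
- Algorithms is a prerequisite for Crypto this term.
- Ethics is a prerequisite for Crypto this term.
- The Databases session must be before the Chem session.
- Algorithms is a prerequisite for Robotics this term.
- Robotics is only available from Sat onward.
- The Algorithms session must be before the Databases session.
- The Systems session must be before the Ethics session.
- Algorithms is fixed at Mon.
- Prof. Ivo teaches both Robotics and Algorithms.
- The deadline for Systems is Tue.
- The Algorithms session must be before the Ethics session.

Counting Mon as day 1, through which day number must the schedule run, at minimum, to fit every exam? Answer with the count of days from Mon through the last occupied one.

The precedence chain requires at least 3 distinct days.
With at most 2 per day and 7 exams, at least 4 days are needed.
Robotics can't be placed before Sat — that is day 6 counting from Mon — so the schedule must run through at least 6 days.
6 works (last occupied day: Sat): for example Algorithms -> Mon, Robotics -> Sat, Ethics -> Tue, Databases -> Tue, Systems -> Mon, Crypto -> Wed, Chem -> Wed.

6 days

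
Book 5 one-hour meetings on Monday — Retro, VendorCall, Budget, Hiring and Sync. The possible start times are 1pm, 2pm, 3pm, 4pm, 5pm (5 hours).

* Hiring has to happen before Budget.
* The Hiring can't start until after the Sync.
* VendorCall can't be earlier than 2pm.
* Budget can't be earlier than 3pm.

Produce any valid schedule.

Sync=1pm, Retro=1pm, Budget=3pm, Hiring=2pm, VendorCall=2pm

Checking: Sync(1pm) before Hiring(2pm); Hiring(2pm) before Budget(3pm); Budget=3pm in [3pm,5pm]; VendorCall=2pm in [2pm,5pm].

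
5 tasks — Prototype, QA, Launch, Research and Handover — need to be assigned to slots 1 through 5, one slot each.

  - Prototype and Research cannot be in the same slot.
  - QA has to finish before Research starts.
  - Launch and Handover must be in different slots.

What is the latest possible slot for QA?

Downstream work caps QA at 4.
QA at 4 is achievable: Research=5, Launch=1, QA=4, Handover=2, Prototype=1.

4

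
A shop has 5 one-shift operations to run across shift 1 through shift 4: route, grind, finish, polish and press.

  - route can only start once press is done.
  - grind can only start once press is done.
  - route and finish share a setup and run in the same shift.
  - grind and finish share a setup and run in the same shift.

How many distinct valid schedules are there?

Splitting on route: it can be shift 2 (4), shift 3 (8), shift 4 (12). Listing each branch's schedules as (grind, finish, polish, press) by shift number:
route=shift 2: (2,2,1,1) (2,2,2,1) (2,2,3,1) (2,2,4,1) — 4.
route=shift 3: (3,3,1,1) (3,3,1,2) (3,3,2,1) (3,3,2,2) (3,3,3,1) (3,3,3,2) (3,3,4,1) (3,3,4,2) — 8.
route=shift 4: (4,4,1,1) (4,4,1,2) (4,4,1,3) (4,4,2,1) (4,4,2,2) (4,4,2,3) (4,4,3,1) (4,4,3,2) (4,4,3,3) (4,4,4,1) (4,4,4,2) (4,4,4,3) — 12.
Summing: 4 + 8 + 12 = 24.

24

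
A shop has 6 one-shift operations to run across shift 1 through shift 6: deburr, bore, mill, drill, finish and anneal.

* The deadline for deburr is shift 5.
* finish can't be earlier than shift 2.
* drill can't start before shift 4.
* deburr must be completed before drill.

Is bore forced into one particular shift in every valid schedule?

bore can be shift 1 (e.g. finish -> shift 2, anneal -> shift 1, drill -> shift 4, bore -> shift 1, deburr -> shift 1, mill -> shift 1) or shift 2 (e.g. deburr in shift 1; finish in shift 2; bore in shift 2; anneal in shift 1; drill in shift 4; mill in shift 1).

No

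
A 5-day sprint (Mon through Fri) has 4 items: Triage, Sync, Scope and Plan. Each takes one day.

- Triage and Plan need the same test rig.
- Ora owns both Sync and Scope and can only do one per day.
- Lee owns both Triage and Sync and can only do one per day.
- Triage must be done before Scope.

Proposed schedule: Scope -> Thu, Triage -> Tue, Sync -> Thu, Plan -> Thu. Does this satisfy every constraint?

No — it violates: Ora owns both Sync and Scope and can only do one per day

Ora owns both Sync and Scope and can only do one per day — violated.
Triage must be done before Scope — holds.
Lee owns both Triage and Sync and can only do one per day — holds.
Triage and Plan need the same test rig — holds.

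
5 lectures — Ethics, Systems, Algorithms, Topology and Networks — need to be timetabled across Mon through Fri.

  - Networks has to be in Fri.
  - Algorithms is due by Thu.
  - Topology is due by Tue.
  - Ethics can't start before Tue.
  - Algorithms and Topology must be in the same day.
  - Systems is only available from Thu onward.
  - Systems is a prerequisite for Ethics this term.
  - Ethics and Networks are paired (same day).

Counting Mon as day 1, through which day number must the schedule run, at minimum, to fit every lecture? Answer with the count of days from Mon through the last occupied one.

5 days

The precedence chain requires at least 2 distinct days.
Networks can't be placed before Fri — that is day 5 counting from Mon — so the schedule must run through at least 5 days.
5 works (last occupied day: Fri): for example Systems in Thu; Topology in Mon; Ethics in Fri; Networks in Fri; Algorithms in Mon.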